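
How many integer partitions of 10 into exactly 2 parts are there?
p(10, 2 parts) = 5

Partitions of n into exactly k parts ↔ partitions of n − k into at most k parts (subtract 1 from each part). For n = 10, k = 2, the partitions are: 9+1, 8+2, 7+3, 6+4, 5+5. Count = 5.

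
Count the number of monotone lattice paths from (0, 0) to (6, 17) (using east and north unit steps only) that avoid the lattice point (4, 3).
Number of paths = 96747

Total paths from (0, 0) to (6, 17): C(23, 6) = 100947. Paths through (4, 3): (paths (0, 0) → (4, 3)) × (paths (4, 3) → (6, 17)) = C(7, 4) · C(16, 2) = 35 · 120 = 4200. Avoidance count = 100947 − 4200 = 96747.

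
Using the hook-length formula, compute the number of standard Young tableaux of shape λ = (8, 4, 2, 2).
# SYT of shape (8, 4, 2, 2) = 262080

Hook-length formula: f^λ = n! / Π hook(c), product over all cells c of the Young diagram. For λ = (8, 4, 2, 2), n = 16 boxes. Hook lengths by row (left-to-right, top-to-bottom): [11, 10, 7, 6, 4, 3, 2, 1]; [6, 5, 2, 1]; [3, 2]; [2, 1]. Product of hooks = 79833600. So f^λ = 16! / 79833600 = 20922789888000 / 79833600 = 262080.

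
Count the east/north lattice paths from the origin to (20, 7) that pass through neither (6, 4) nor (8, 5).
Number of paths = 685443

Inclusion–exclusion. Total paths: C(27, 20) = 888030. Through P₁: C(10, 6)·C(17, 14) = 142800. Through P₂: C(13, 8)·C(14, 12) = 117117. Since P₁ is strictly southwest of P₂, a monotone path through both must visit P₁ then P₂; paths through both = C(10, 6)·C(3, 2)·C(14, 12) = 57330. Avoid both = 888030 − 142800 − 117117 + 57330 = 685443.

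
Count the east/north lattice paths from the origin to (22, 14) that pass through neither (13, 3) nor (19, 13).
Number of paths = 2330683120

Inclusion–exclusion. Total paths: C(36, 22) = 3796297200. Through P₁: C(16, 13)·C(20, 9) = 94057600. Through P₂: C(32, 19)·C(4, 3) = 1389494400. Since P₁ is strictly southwest of P₂, a monotone path through both must visit P₁ then P₂; paths through both = C(16, 13)·C(16, 6)·C(4, 3) = 17937920. Avoid both = 3796297200 − 94057600 − 1389494400 + 17937920 = 2330683120.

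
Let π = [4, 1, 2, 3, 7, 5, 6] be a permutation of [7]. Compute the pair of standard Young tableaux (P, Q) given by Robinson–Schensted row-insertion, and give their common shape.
P = [1, 2, 3, 5, 6] / [4, 7];  Q = [1, 3, 4, 5, 7] / [2, 6];  common shape = (5, 2)

Row-insert the values π_1, π_2, … into P one at a time, bumping the leftmost entry strictly greater than the inserted value down to the next row. The recording tableau Q records, in position (i, j), the step at which that cell was added to P.
  Insert 4 (step 1): P = [4];  Q = [1]
  Insert 1 (step 2): P = [1] / [4];  Q = [1] / [2]
  Insert 2 (step 3): P = [1, 2] / [4];  Q = [1, 3] / [2]
  Insert 3 (step 4): P = [1, 2, 3] / [4];  Q = [1, 3, 4] / [2]
  Insert 7 (step 5): P = [1, 2, 3, 7] / [4];  Q = [1, 3, 4, 5] / [2]
  Insert 5 (step 6): P = [1, 2, 3, 5] / [4, 7];  Q = [1, 3, 4, 5] / [2, 6]
  Insert 6 (step 7): P = [1, 2, 3, 5, 6] / [4, 7];  Q = [1, 3, 4, 5, 7] / [2, 6]
Final shape: (5, 2).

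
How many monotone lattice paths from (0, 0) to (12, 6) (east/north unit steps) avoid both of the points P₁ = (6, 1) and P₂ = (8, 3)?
Number of paths = 11025

Inclusion–exclusion. Total paths: C(18, 12) = 18564. Through P₁: C(7, 6)·C(11, 6) = 3234. Through P₂: C(11, 8)·C(7, 4) = 5775. Since P₁ is strictly southwest of P₂, a monotone path through both must visit P₁ then P₂; paths through both = C(7, 6)·C(4, 2)·C(7, 4) = 1470. Avoid both = 18564 − 3234 − 5775 + 1470 = 11025.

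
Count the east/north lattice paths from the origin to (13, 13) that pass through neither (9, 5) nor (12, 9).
Number of paths = 8290310

Inclusion–exclusion. Total paths: C(26, 13) = 10400600. Through P₁: C(14, 9)·C(12, 4) = 990990. Through P₂: C(21, 12)·C(5, 1) = 1469650. Since P₁ is strictly southwest of P₂, a monotone path through both must visit P₁ then P₂; paths through both = C(14, 9)·C(7, 3)·C(5, 1) = 350350. Avoid both = 10400600 − 990990 − 1469650 + 350350 = 8290310.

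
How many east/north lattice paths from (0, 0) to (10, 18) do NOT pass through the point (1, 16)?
Number of paths = 13122175

Total paths from (0, 0) to (10, 18): C(28, 10) = 13123110. Paths through (1, 16): (paths (0, 0) → (1, 16)) × (paths (1, 16) → (10, 18)) = C(17, 1) · C(11, 9) = 17 · 55 = 935. Avoidance count = 13123110 − 935 = 13122175.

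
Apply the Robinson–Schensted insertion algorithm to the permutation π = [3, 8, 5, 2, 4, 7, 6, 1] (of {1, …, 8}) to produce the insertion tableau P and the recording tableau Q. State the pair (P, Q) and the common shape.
P = [1, 4, 6] / [2, 5, 7] / [3] / [8];  Q = [1, 2, 6] / [3, 5, 7] / [4] / [8];  common shape = (3, 3, 1, 1)

Row-insert the values π_1, π_2, … into P one at a time, bumping the leftmost entry strictly greater than the inserted value down to the next row. The recording tableau Q records, in position (i, j), the step at which that cell was added to P.
  Insert 3 (step 1): P = [3];  Q = [1]
  Insert 8 (step 2): P = [3, 8];  Q = [1, 2]
  Insert 5 (step 3): P = [3, 5] / [8];  Q = [1, 2] / [3]
  Insert 2 (step 4): P = [2, 5] / [3] / [8];  Q = [1, 2] / [3] / [4]
  Insert 4 (step 5): P = [2, 4] / [3, 5] / [8];  Q = [1, 2] / [3, 5] / [4]
  Insert 7 (step 6): P = [2, 4, 7] / [3, 5] / [8];  Q = [1, 2, 6] / [3, 5] / [4]
  Insert 6 (step 7): P = [2, 4, 6] / [3, 5, 7] / [8];  Q = [1, 2, 6] / [3, 5, 7] / [4]
  Insert 1 (step 8): P = [1, 4, 6] / [2, 5, 7] / [3] / [8];  Q = [1, 2, 6] / [3, 5, 7] / [4] / [8]
Final shape: (3, 3, 1, 1).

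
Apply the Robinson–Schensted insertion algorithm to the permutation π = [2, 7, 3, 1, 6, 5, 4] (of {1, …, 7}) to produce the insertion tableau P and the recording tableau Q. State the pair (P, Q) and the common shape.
P = [1, 3, 4] / [2, 5] / [6] / [7];  Q = [1, 2, 5] / [3, 6] / [4] / [7];  common shape = (3, 2, 1, 1)

Row-insert the values π_1, π_2, … into P one at a time, bumping the leftmost entry strictly greater than the inserted value down to the next row. The recording tableau Q records, in position (i, j), the step at which that cell was added to P.
  Insert 2 (step 1): P = [2];  Q = [1]
  Insert 7 (step 2): P = [2, 7];  Q = [1, 2]
  Insert 3 (step 3): P = [2, 3] / [7];  Q = [1, 2] / [3]
  Insert 1 (step 4): P = [1, 3] / [2] / [7];  Q = [1, 2] / [3] / [4]
  Insert 6 (step 5): P = [1, 3, 6] / [2] / [7];  Q = [1, 2, 5] / [3] / [4]
  Insert 5 (step 6): P = [1, 3, 5] / [2, 6] / [7];  Q = [1, 2, 5] / [3, 6] / [4]
  Insert 4 (step 7): P = [1, 3, 4] / [2, 5] / [6] / [7];  Q = [1, 2, 5] / [3, 6] / [4] / [7]
Final shape: (3, 2, 1, 1).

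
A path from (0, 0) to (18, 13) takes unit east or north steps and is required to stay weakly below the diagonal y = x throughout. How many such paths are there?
Number of paths = 65132550

By the reflection principle (André's argument), the number of monotone paths to (18, 13) with n ≤ m that never go above y = x is C(31, 18) − C(31, 19) = 206253075 − 141120525 = 65132550.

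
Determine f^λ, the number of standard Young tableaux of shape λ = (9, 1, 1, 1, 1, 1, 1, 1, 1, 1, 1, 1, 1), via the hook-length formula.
# SYT of shape (9, 1, 1, 1, 1, 1, 1, 1, 1, 1, 1, 1, 1) = 125970

Hook-length formula: f^λ = n! / Π hook(c), product over all cells c of the Young diagram. For λ = (9, 1, 1, 1, 1, 1, 1, 1, 1, 1, 1, 1, 1), n = 21 boxes. Hook lengths by row (left-to-right, top-to-bottom): [21, 8, 7, 6, 5, 4, 3, 2, 1]; [12]; [11]; [10]; [9]; [8]; [7]; [6]; [5]; [4]; [3]; [2]; [1]. Product of hooks = 405580234752000. So f^λ = 21! / 405580234752000 = 51090942171709440000 / 405580234752000 = 125970.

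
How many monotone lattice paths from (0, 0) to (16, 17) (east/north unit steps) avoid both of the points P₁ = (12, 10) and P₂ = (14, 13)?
Number of paths = 749532330

Inclusion–exclusion. Total paths: C(33, 16) = 1166803110. Through P₁: C(22, 12)·C(11, 4) = 213393180. Through P₂: C(27, 14)·C(6, 2) = 300874500. Since P₁ is strictly southwest of P₂, a monotone path through both must visit P₁ then P₂; paths through both = C(22, 12)·C(5, 2)·C(6, 2) = 96996900. Avoid both = 1166803110 − 213393180 − 300874500 + 96996900 = 749532330.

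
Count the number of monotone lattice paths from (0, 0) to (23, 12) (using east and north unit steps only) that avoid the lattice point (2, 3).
Number of paths = 691380300

Total paths from (0, 0) to (23, 12): C(35, 23) = 834451800. Paths through (2, 3): (paths (0, 0) → (2, 3)) × (paths (2, 3) → (23, 12)) = C(5, 2) · C(30, 21) = 10 · 14307150 = 143071500. Avoidance count = 834451800 − 143071500 = 691380300.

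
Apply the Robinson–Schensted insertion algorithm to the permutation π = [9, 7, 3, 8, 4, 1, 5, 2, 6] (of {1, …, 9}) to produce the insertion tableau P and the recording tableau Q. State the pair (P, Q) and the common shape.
P = [1, 2, 5, 6] / [3, 4] / [7, 8] / [9];  Q = [1, 4, 7, 9] / [2, 5] / [3, 8] / [6];  common shape = (4, 2, 2, 1)

Row-insert the values π_1, π_2, … into P one at a time, bumping the leftmost entry strictly greater than the inserted value down to the next row. The recording tableau Q records, in position (i, j), the step at which that cell was added to P.
  Insert 9 (step 1): P = [9];  Q = [1]
  Insert 7 (step 2): P = [7] / [9];  Q = [1] / [2]
  Insert 3 (step 3): P = [3] / [7] / [9];  Q = [1] / [2] / [3]
  Insert 8 (step 4): P = [3, 8] / [7] / [9];  Q = [1, 4] / [2] / [3]
  Insert 4 (step 5): P = [3, 4] / [7, 8] / [9];  Q = [1, 4] / [2, 5] / [3]
  Insert 1 (step 6): P = [1, 4] / [3, 8] / [7] / [9];  Q = [1, 4] / [2, 5] / [3] / [6]
  Insert 5 (step 7): P = [1, 4, 5] / [3, 8] / [7] / [9];  Q = [1, 4, 7] / [2, 5] / [3] / [6]
  Insert 2 (step 8): P = [1, 2, 5] / [3, 4] / [7, 8] / [9];  Q = [1, 4, 7] / [2, 5] / [3, 8] / [6]
  Insert 6 (step 9): P = [1, 2, 5, 6] / [3, 4] / [7, 8] / [9];  Q = [1, 4, 7, 9] / [2, 5] / [3, 8] / [6]
Final shape: (4, 2, 2, 1).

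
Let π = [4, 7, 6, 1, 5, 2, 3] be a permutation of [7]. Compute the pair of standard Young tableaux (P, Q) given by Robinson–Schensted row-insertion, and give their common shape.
P = [1, 2, 3] / [4, 5] / [6] / [7];  Q = [1, 2, 7] / [3, 5] / [4] / [6];  common shape = (3, 2, 1, 1)

Row-insert the values π_1, π_2, … into P one at a time, bumping the leftmost entry strictly greater than the inserted value down to the next row. The recording tableau Q records, in position (i, j), the step at which that cell was added to P.
  Insert 4 (step 1): P = [4];  Q = [1]
  Insert 7 (step 2): P = [4, 7];  Q = [1, 2]
  Insert 6 (step 3): P = [4, 6] / [7];  Q = [1, 2] / [3]
  Insert 1 (step 4): P = [1, 6] / [4] / [7];  Q = [1, 2] / [3] / [4]
  Insert 5 (step 5): P = [1, 5] / [4, 6] / [7];  Q = [1, 2] / [3, 5] / [4]
  Insert 2 (step 6): P = [1, 2] / [4, 5] / [6] / [7];  Q = [1, 2] / [3, 5] / [4] / [6]
  Insert 3 (step 7): P = [1, 2, 3] / [4, 5] / [6] / [7];  Q = [1, 2, 7] / [3, 5] / [4] / [6]
Final shape: (3, 2, 1, 1).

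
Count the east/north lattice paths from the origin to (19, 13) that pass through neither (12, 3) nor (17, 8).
Number of paths = 318219545

Inclusion–exclusion. Total paths: C(32, 19) = 347373600. Through P₁: C(15, 12)·C(17, 7) = 8848840. Through P₂: C(25, 17)·C(7, 2) = 22713075. Since P₁ is strictly southwest of P₂, a monotone path through both must visit P₁ then P₂; paths through both = C(15, 12)·C(10, 5)·C(7, 2) = 2407860. Avoid both = 347373600 − 8848840 − 22713075 + 2407860 = 318219545.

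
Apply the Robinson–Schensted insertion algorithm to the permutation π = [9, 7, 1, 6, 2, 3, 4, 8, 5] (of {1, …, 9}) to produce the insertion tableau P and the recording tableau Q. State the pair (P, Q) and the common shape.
P = [1, 2, 3, 4, 5] / [6, 8] / [7] / [9];  Q = [1, 4, 6, 7, 8] / [2, 9] / [3] / [5];  common shape = (5, 2, 1, 1)

Row-insert the values π_1, π_2, … into P one at a time, bumping the leftmost entry strictly greater than the inserted value down to the next row. The recording tableau Q records, in position (i, j), the step at which that cell was added to P.
  Insert 9 (step 1): P = [9];  Q = [1]
  Insert 7 (step 2): P = [7] / [9];  Q = [1] / [2]
  Insert 1 (step 3): P = [1] / [7] / [9];  Q = [1] / [2] / [3]
  Insert 6 (step 4): P = [1, 6] / [7] / [9];  Q = [1, 4] / [2] / [3]
  Insert 2 (step 5): P = [1, 2] / [6] / [7] / [9];  Q = [1, 4] / [2] / [3] / [5]
  Insert 3 (step 6): P = [1, 2, 3] / [6] / [7] / [9];  Q = [1, 4, 6] / [2] / [3] / [5]
  Insert 4 (step 7): P = [1, 2, 3, 4] / [6] / [7] / [9];  Q = [1, 4, 6, 7] / [2] / [3] / [5]
  Insert 8 (step 8): P = [1, 2, 3, 4, 8] / [6] / [7] / [9];  Q = [1, 4, 6, 7, 8] / [2] / [3] / [5]
  Insert 5 (step 9): P = [1, 2, 3, 4, 5] / [6, 8] / [7] / [9];  Q = [1, 4, 6, 7, 8] / [2, 9] / [3] / [5]
Final shape: (5, 2, 1, 1).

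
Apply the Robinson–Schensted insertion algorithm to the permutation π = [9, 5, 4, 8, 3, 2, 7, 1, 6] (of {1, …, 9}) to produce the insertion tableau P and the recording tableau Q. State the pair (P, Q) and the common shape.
P = [1, 6] / [2, 7] / [3, 8] / [4] / [5] / [9];  Q = [1, 4] / [2, 7] / [3, 9] / [5] / [6] / [8];  common shape = (2, 2, 2, 1, 1, 1)

Row-insert the values π_1, π_2, … into P one at a time, bumping the leftmost entry strictly greater than the inserted value down to the next row. The recording tableau Q records, in position (i, j), the step at which that cell was added to P.
  Insert 9 (step 1): P = [9];  Q = [1]
  Insert 5 (step 2): P = [5] / [9];  Q = [1] / [2]
  Insert 4 (step 3): P = [4] / [5] / [9];  Q = [1] / [2] / [3]
  Insert 8 (step 4): P = [4, 8] / [5] / [9];  Q = [1, 4] / [2] / [3]
  Insert 3 (step 5): P = [3, 8] / [4] / [5] / [9];  Q = [1, 4] / [2] / [3] / [5]
  Insert 2 (step 6): P = [2, 8] / [3] / [4] / [5] / [9];  Q = [1, 4] / [2] / [3] / [5] / [6]
  Insert 7 (step 7): P = [2, 7] / [3, 8] / [4] / [5] / [9];  Q = [1, 4] / [2, 7] / [3] / [5] / [6]
  Insert 1 (step 8): P = [1, 7] / [2, 8] / [3] / [4] / [5] / [9];  Q = [1, 4] / [2, 7] / [3] / [5] / [6] / [8]
  Insert 6 (step 9): P = [1, 6] / [2, 7] / [3, 8] / [4] / [5] / [9];  Q = [1, 4] / [2, 7] / [3, 9] / [5] / [6] / [8]
Final shape: (2, 2, 2, 1, 1, 1).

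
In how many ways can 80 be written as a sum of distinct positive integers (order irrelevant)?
q(80) = 77312

A partition into distinct parts is a strictly decreasing sequence summing to n. The recurrence d(n, m) = d(n, m−1) + d(n−m, m−1) (use part m at most once) with q(n) = d(n, n) gives q(80) = 77312. (Euler's theorem: # distinct-part partitions = # odd-part partitions.)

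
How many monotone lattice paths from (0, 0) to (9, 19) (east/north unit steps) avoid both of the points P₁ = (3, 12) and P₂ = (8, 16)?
Number of paths = 3413556

Inclusion–exclusion. Total paths: C(28, 9) = 6906900. Through P₁: C(15, 3)·C(13, 6) = 780780. Through P₂: C(24, 8)·C(4, 1) = 2941884. Since P₁ is strictly southwest of P₂, a monotone path through both must visit P₁ then P₂; paths through both = C(15, 3)·C(9, 5)·C(4, 1) = 229320. Avoid both = 6906900 − 780780 − 2941884 + 229320 = 3413556.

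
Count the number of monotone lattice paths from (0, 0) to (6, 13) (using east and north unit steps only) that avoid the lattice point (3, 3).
Number of paths = 21412

Total paths from (0, 0) to (6, 13): C(19, 6) = 27132. Paths through (3, 3): (paths (0, 0) → (3, 3)) × (paths (3, 3) → (6, 13)) = C(6, 3) · C(13, 3) = 20 · 286 = 5720. Avoidance count = 27132 − 5720 = 21412.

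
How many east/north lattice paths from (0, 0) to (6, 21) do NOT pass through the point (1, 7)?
Number of paths = 202986

Total paths from (0, 0) to (6, 21): C(27, 6) = 296010. Paths through (1, 7): (paths (0, 0) → (1, 7)) × (paths (1, 7) → (6, 21)) = C(8, 1) · C(19, 5) = 8 · 11628 = 93024. Avoidance count = 296010 − 93024 = 202986.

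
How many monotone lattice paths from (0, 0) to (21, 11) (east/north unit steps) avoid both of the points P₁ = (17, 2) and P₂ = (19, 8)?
Number of paths = 106749345

Inclusion–exclusion. Total paths: C(32, 21) = 129024480. Through P₁: C(19, 17)·C(13, 4) = 122265. Through P₂: C(27, 19)·C(5, 2) = 22200750. Since P₁ is strictly southwest of P₂, a monotone path through both must visit P₁ then P₂; paths through both = C(19, 17)·C(8, 2)·C(5, 2) = 47880. Avoid both = 129024480 − 122265 − 22200750 + 47880 = 106749345.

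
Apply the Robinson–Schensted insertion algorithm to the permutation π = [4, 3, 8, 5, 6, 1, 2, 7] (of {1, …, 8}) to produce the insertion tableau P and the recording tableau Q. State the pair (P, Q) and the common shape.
P = [1, 2, 6, 7] / [3, 5] / [4, 8];  Q = [1, 3, 5, 8] / [2, 4] / [6, 7];  common shape = (4, 2, 2)

Row-insert the values π_1, π_2, … into P one at a time, bumping the leftmost entry strictly greater than the inserted value down to the next row. The recording tableau Q records, in position (i, j), the step at which that cell was added to P.
  Insert 4 (step 1): P = [4];  Q = [1]
  Insert 3 (step 2): P = [3] / [4];  Q = [1] / [2]
  Insert 8 (step 3): P = [3, 8] / [4];  Q = [1, 3] / [2]
  Insert 5 (step 4): P = [3, 5] / [4, 8];  Q = [1, 3] / [2, 4]
  Insert 6 (step 5): P = [3, 5, 6] / [4, 8];  Q = [1, 3, 5] / [2, 4]
  Insert 1 (step 6): P = [1, 5, 6] / [3, 8] / [4];  Q = [1, 3, 5] / [2, 4] / [6]
  Insert 2 (step 7): P = [1, 2, 6] / [3, 5] / [4, 8];  Q = [1, 3, 5] / [2, 4] / [6, 7]
  Insert 7 (step 8): P = [1, 2, 6, 7] / [3, 5] / [4, 8];  Q = [1, 3, 5, 8] / [2, 4] / [6, 7]
Final shape: (4, 2, 2).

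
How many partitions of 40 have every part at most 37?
p(40, parts ≤ 37) = 37334

Use the recurrence p(n, m) = p(n, m−1) + p(n−m, m): either the largest part is < m (count p(n, m−1)) or the largest part is exactly m (remove one copy of m, count p(n−m, m)). With p(0, ·) = 1 this gives p(40, parts ≤ 37) = 37334. (By conjugating Young diagrams, this also counts partitions of 40 into at most 37 parts.)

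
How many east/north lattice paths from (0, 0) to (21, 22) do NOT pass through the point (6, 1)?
Number of paths = 1013074163940

Total paths from (0, 0) to (21, 22): C(43, 21) = 1052049481860. Paths through (6, 1): (paths (0, 0) → (6, 1)) × (paths (6, 1) → (21, 22)) = C(7, 6) · C(36, 15) = 7 · 5567902560 = 38975317920. Avoidance count = 1052049481860 − 38975317920 = 1013074163940.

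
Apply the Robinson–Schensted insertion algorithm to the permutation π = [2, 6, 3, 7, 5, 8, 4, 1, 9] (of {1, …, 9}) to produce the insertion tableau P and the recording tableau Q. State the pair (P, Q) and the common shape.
P = [1, 3, 4, 8, 9] / [2, 7] / [5] / [6];  Q = [1, 2, 4, 6, 9] / [3, 5] / [7] / [8];  common shape = (5, 2, 1, 1)

Row-insert the values π_1, π_2, … into P one at a time, bumping the leftmost entry strictly greater than the inserted value down to the next row. The recording tableau Q records, in position (i, j), the step at which that cell was added to P.
  Insert 2 (step 1): P = [2];  Q = [1]
  Insert 6 (step 2): P = [2, 6];  Q = [1, 2]
  Insert 3 (step 3): P = [2, 3] / [6];  Q = [1, 2] / [3]
  Insert 7 (step 4): P = [2, 3, 7] / [6];  Q = [1, 2, 4] / [3]
  Insert 5 (step 5): P = [2, 3, 5] / [6, 7];  Q = [1, 2, 4] / [3, 5]
  Insert 8 (step 6): P = [2, 3, 5, 8] / [6, 7];  Q = [1, 2, 4, 6] / [3, 5]
  Insert 4 (step 7): P = [2, 3, 4, 8] / [5, 7] / [6];  Q = [1, 2, 4, 6] / [3, 5] / [7]
  Insert 1 (step 8): P = [1, 3, 4, 8] / [2, 7] / [5] / [6];  Q = [1, 2, 4, 6] / [3, 5] / [7] / [8]
  Insert 9 (step 9): P = [1, 3, 4, 8, 9] / [2, 7] / [5] / [6];  Q = [1, 2, 4, 6, 9] / [3, 5] / [7] / [8]
Final shape: (5, 2, 1, 1).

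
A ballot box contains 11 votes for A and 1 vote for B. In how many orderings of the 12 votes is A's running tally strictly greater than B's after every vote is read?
Strict-lead orderings = 10

Total orderings of the 12 votes with 11 for A: C(12, 11) = 12. By the Bertrand ballot formula (Cycle Lemma / reflection principle), the number of orderings in which A is strictly ahead of B throughout is (p − q)/(p + q) · C(p + q, p) = (11 − 1)/(11 + 1) · 12 = 10.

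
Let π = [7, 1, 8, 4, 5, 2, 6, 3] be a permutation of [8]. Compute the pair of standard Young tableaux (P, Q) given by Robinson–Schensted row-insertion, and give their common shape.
P = [1, 2, 3, 6] / [4, 5] / [7, 8];  Q = [1, 3, 5, 7] / [2, 4] / [6, 8];  common shape = (4, 2, 2)

Row-insert the values π_1, π_2, … into P one at a time, bumping the leftmost entry strictly greater than the inserted value down to the next row. The recording tableau Q records, in position (i, j), the step at which that cell was added to P.
  Insert 7 (step 1): P = [7];  Q = [1]
  Insert 1 (step 2): P = [1] / [7];  Q = [1] / [2]
  Insert 8 (step 3): P = [1, 8] / [7];  Q = [1, 3] / [2]
  Insert 4 (step 4): P = [1, 4] / [7, 8];  Q = [1, 3] / [2, 4]
  Insert 5 (step 5): P = [1, 4, 5] / [7, 8];  Q = [1, 3, 5] / [2, 4]
  Insert 2 (step 6): P = [1, 2, 5] / [4, 8] / [7];  Q = [1, 3, 5] / [2, 4] / [6]
  Insert 6 (step 7): P = [1, 2, 5, 6] / [4, 8] / [7];  Q = [1, 3, 5, 7] / [2, 4] / [6]
  Insert 3 (step 8): P = [1, 2, 3, 6] / [4, 5] / [7, 8];  Q = [1, 3, 5, 7] / [2, 4] / [6, 8]
Final shape: (4, 2, 2).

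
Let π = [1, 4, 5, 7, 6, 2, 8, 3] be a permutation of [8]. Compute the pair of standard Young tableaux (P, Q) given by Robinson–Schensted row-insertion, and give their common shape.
P = [1, 2, 3, 6, 8] / [4, 5] / [7];  Q = [1, 2, 3, 4, 7] / [5, 8] / [6];  common shape = (5, 2, 1)

Row-insert the values π_1, π_2, … into P one at a time, bumping the leftmost entry strictly greater than the inserted value down to the next row. The recording tableau Q records, in position (i, j), the step at which that cell was added to P.
  Insert 1 (step 1): P = [1];  Q = [1]
  Insert 4 (step 2): P = [1, 4];  Q = [1, 2]
  Insert 5 (step 3): P = [1, 4, 5];  Q = [1, 2, 3]
  Insert 7 (step 4): P = [1, 4, 5, 7];  Q = [1, 2, 3, 4]
  Insert 6 (step 5): P = [1, 4, 5, 6] / [7];  Q = [1, 2, 3, 4] / [5]
  Insert 2 (step 6): P = [1, 2, 5, 6] / [4] / [7];  Q = [1, 2, 3, 4] / [5] / [6]
  Insert 8 (step 7): P = [1, 2, 5, 6, 8] / [4] / [7];  Q = [1, 2, 3, 4, 7] / [5] / [6]
  Insert 3 (step 8): P = [1, 2, 3, 6, 8] / [4, 5] / [7];  Q = [1, 2, 3, 4, 7] / [5, 8] / [6]
Final shape: (5, 2, 1).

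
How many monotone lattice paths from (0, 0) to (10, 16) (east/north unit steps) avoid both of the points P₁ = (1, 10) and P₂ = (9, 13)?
Number of paths = 3274260

Inclusion–exclusion. Total paths: C(26, 10) = 5311735. Through P₁: C(11, 1)·C(15, 9) = 55055. Through P₂: C(22, 9)·C(4, 1) = 1989680. Since P₁ is strictly southwest of P₂, a monotone path through both must visit P₁ then P₂; paths through both = C(11, 1)·C(11, 8)·C(4, 1) = 7260. Avoid both = 5311735 − 55055 − 1989680 + 7260 = 3274260.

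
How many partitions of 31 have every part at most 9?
p(31, parts ≤ 9) = 3589

Use the recurrence p(n, m) = p(n, m−1) + p(n−m, m): either the largest part is < m (count p(n, m−1)) or the largest part is exactly m (remove one copy of m, count p(n−m, m)). With p(0, ·) = 1 this gives p(31, parts ≤ 9) = 3589. (By conjugating Young diagrams, this also counts partitions of 31 into at most 9 parts.)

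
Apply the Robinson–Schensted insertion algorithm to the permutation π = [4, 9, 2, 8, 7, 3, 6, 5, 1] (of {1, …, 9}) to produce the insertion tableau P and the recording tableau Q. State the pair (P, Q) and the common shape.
P = [1, 3, 5] / [2, 6] / [4] / [7] / [8] / [9];  Q = [1, 2, 7] / [3, 4] / [5] / [6] / [8] / [9];  common shape = (3, 2, 1, 1, 1, 1)

Row-insert the values π_1, π_2, … into P one at a time, bumping the leftmost entry strictly greater than the inserted value down to the next row. The recording tableau Q records, in position (i, j), the step at which that cell was added to P.
  Insert 4 (step 1): P = [4];  Q = [1]
  Insert 9 (step 2): P = [4, 9];  Q = [1, 2]
  Insert 2 (step 3): P = [2, 9] / [4];  Q = [1, 2] / [3]
  Insert 8 (step 4): P = [2, 8] / [4, 9];  Q = [1, 2] / [3, 4]
  Insert 7 (step 5): P = [2, 7] / [4, 8] / [9];  Q = [1, 2] / [3, 4] / [5]
  Insert 3 (step 6): P = [2, 3] / [4, 7] / [8] / [9];  Q = [1, 2] / [3, 4] / [5] / [6]
  Insert 6 (step 7): P = [2, 3, 6] / [4, 7] / [8] / [9];  Q = [1, 2, 7] / [3, 4] / [5] / [6]
  Insert 5 (step 8): P = [2, 3, 5] / [4, 6] / [7] / [8] / [9];  Q = [1, 2, 7] / [3, 4] / [5] / [6] / [8]
  Insert 1 (step 9): P = [1, 3, 5] / [2, 6] / [4] / [7] / [8] / [9];  Q = [1, 2, 7] / [3, 4] / [5] / [6] / [8] / [9]
Final shape: (3, 2, 1, 1, 1, 1).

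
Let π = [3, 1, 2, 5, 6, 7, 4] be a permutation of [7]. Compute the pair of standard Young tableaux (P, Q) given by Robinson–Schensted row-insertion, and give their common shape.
P = [1, 2, 4, 6, 7] / [3, 5];  Q = [1, 3, 4, 5, 6] / [2, 7];  common shape = (5, 2)

Row-insert the values π_1, π_2, … into P one at a time, bumping the leftmost entry strictly greater than the inserted value down to the next row. The recording tableau Q records, in position (i, j), the step at which that cell was added to P.
  Insert 3 (step 1): P = [3];  Q = [1]
  Insert 1 (step 2): P = [1] / [3];  Q = [1] / [2]
  Insert 2 (step 3): P = [1, 2] / [3];  Q = [1, 3] / [2]
  Insert 5 (step 4): P = [1, 2, 5] / [3];  Q = [1, 3, 4] / [2]
  Insert 6 (step 5): P = [1, 2, 5, 6] / [3];  Q = [1, 3, 4, 5] / [2]
  Insert 7 (step 6): P = [1, 2, 5, 6, 7] / [3];  Q = [1, 3, 4, 5, 6] / [2]
  Insert 4 (step 7): P = [1, 2, 4, 6, 7] / [3, 5];  Q = [1, 3, 4, 5, 6] / [2, 7]
Final shape: (5, 2).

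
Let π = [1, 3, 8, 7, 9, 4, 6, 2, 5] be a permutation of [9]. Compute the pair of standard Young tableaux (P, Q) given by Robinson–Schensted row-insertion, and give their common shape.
P = [1, 2, 4, 5] / [3, 6] / [7, 9] / [8];  Q = [1, 2, 3, 5] / [4, 7] / [6, 9] / [8];  common shape = (4, 2, 2, 1)

Row-insert the values π_1, π_2, … into P one at a time, bumping the leftmost entry strictly greater than the inserted value down to the next row. The recording tableau Q records, in position (i, j), the step at which that cell was added to P.
  Insert 1 (step 1): P = [1];  Q = [1]
  Insert 3 (step 2): P = [1, 3];  Q = [1, 2]
  Insert 8 (step 3): P = [1, 3, 8];  Q = [1, 2, 3]
  Insert 7 (step 4): P = [1, 3, 7] / [8];  Q = [1, 2, 3] / [4]
  Insert 9 (step 5): P = [1, 3, 7, 9] / [8];  Q = [1, 2, 3, 5] / [4]
  Insert 4 (step 6): P = [1, 3, 4, 9] / [7] / [8];  Q = [1, 2, 3, 5] / [4] / [6]
  Insert 6 (step 7): P = [1, 3, 4, 6] / [7, 9] / [8];  Q = [1, 2, 3, 5] / [4, 7] / [6]
  Insert 2 (step 8): P = [1, 2, 4, 6] / [3, 9] / [7] / [8];  Q = [1, 2, 3, 5] / [4, 7] / [6] / [8]
  Insert 5 (step 9): P = [1, 2, 4, 5] / [3, 6] / [7, 9] / [8];  Q = [1, 2, 3, 5] / [4, 7] / [6, 9] / [8]
Final shape: (4, 2, 2, 1).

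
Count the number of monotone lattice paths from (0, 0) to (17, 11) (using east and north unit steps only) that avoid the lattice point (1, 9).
Number of paths = 21472650

Total paths from (0, 0) to (17, 11): C(28, 17) = 21474180. Paths through (1, 9): (paths (0, 0) → (1, 9)) × (paths (1, 9) → (17, 11)) = C(10, 1) · C(18, 16) = 10 · 153 = 1530. Avoidance count = 21474180 − 1530 = 21472650.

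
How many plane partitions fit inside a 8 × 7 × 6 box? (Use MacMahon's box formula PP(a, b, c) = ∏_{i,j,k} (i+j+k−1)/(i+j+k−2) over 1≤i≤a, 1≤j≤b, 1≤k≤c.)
PP(8, 7, 6) = 19702998159210080

Evaluate the triple product over i = 1..8, j = 1..7, k = 1..6. The factors are (2/1) · (3/2) · (4/3) · (5/4) · (6/5) · (7/6) · (3/2) · (4/3) · … (336 factors total). The numerators and denominators telescope so the product is an integer; carrying out the multiplication exactly gives PP(8, 7, 6) = 19702998159210080.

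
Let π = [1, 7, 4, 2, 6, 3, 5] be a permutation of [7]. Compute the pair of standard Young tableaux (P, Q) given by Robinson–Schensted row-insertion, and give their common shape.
P = [1, 2, 3, 5] / [4, 6] / [7];  Q = [1, 2, 5, 7] / [3, 6] / [4];  common shape = (4, 2, 1)

Row-insert the values π_1, π_2, … into P one at a time, bumping the leftmost entry strictly greater than the inserted value down to the next row. The recording tableau Q records, in position (i, j), the step at which that cell was added to P.
  Insert 1 (step 1): P = [1];  Q = [1]
  Insert 7 (step 2): P = [1, 7];  Q = [1, 2]
  Insert 4 (step 3): P = [1, 4] / [7];  Q = [1, 2] / [3]
  Insert 2 (step 4): P = [1, 2] / [4] / [7];  Q = [1, 2] / [3] / [4]
  Insert 6 (step 5): P = [1, 2, 6] / [4] / [7];  Q = [1, 2, 5] / [3] / [4]
  Insert 3 (step 6): P = [1, 2, 3] / [4, 6] / [7];  Q = [1, 2, 5] / [3, 6] / [4]
  Insert 5 (step 7): P = [1, 2, 3, 5] / [4, 6] / [7];  Q = [1, 2, 5, 7] / [3, 6] / [4]
Final shape: (4, 2, 1).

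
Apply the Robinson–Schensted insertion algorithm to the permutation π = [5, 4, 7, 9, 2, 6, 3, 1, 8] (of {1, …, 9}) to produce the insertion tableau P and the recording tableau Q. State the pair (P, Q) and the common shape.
P = [1, 3, 8] / [2, 6, 9] / [4, 7] / [5];  Q = [1, 3, 4] / [2, 6, 9] / [5, 7] / [8];  common shape = (3, 3, 2, 1)

Row-insert the values π_1, π_2, … into P one at a time, bumping the leftmost entry strictly greater than the inserted value down to the next row. The recording tableau Q records, in position (i, j), the step at which that cell was added to P.
  Insert 5 (step 1): P = [5];  Q = [1]
  Insert 4 (step 2): P = [4] / [5];  Q = [1] / [2]
  Insert 7 (step 3): P = [4, 7] / [5];  Q = [1, 3] / [2]
  Insert 9 (step 4): P = [4, 7, 9] / [5];  Q = [1, 3, 4] / [2]
  Insert 2 (step 5): P = [2, 7, 9] / [4] / [5];  Q = [1, 3, 4] / [2] / [5]
  Insert 6 (step 6): P = [2, 6, 9] / [4, 7] / [5];  Q = [1, 3, 4] / [2, 6] / [5]
  Insert 3 (step 7): P = [2, 3, 9] / [4, 6] / [5, 7];  Q = [1, 3, 4] / [2, 6] / [5, 7]
  Insert 1 (step 8): P = [1, 3, 9] / [2, 6] / [4, 7] / [5];  Q = [1, 3, 4] / [2, 6] / [5, 7] / [8]
  Insert 8 (step 9): P = [1, 3, 8] / [2, 6, 9] / [4, 7] / [5];  Q = [1, 3, 4] / [2, 6, 9] / [5, 7] / [8]
Final shape: (3, 3, 2, 1).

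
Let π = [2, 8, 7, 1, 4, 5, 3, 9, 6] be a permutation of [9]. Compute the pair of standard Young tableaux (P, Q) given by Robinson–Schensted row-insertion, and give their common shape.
P = [1, 3, 5, 6] / [2, 4, 9] / [7] / [8];  Q = [1, 2, 6, 8] / [3, 5, 9] / [4] / [7];  common shape = (4, 3, 1, 1)

Row-insert the values π_1, π_2, … into P one at a time, bumping the leftmost entry strictly greater than the inserted value down to the next row. The recording tableau Q records, in position (i, j), the step at which that cell was added to P.
  Insert 2 (step 1): P = [2];  Q = [1]
  Insert 8 (step 2): P = [2, 8];  Q = [1, 2]
  Insert 7 (step 3): P = [2, 7] / [8];  Q = [1, 2] / [3]
  Insert 1 (step 4): P = [1, 7] / [2] / [8];  Q = [1, 2] / [3] / [4]
  Insert 4 (step 5): P = [1, 4] / [2, 7] / [8];  Q = [1, 2] / [3, 5] / [4]
  Insert 5 (step 6): P = [1, 4, 5] / [2, 7] / [8];  Q = [1, 2, 6] / [3, 5] / [4]
  Insert 3 (step 7): P = [1, 3, 5] / [2, 4] / [7] / [8];  Q = [1, 2, 6] / [3, 5] / [4] / [7]
  Insert 9 (step 8): P = [1, 3, 5, 9] / [2, 4] / [7] / [8];  Q = [1, 2, 6, 8] / [3, 5] / [4] / [7]
  Insert 6 (step 9): P = [1, 3, 5, 6] / [2, 4, 9] / [7] / [8];  Q = [1, 2, 6, 8] / [3, 5, 9] / [4] / [7]
Final shape: (4, 3, 1, 1).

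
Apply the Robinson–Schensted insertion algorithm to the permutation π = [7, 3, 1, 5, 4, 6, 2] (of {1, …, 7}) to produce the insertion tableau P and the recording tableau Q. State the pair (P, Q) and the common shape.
P = [1, 2, 6] / [3, 4] / [5] / [7];  Q = [1, 4, 6] / [2, 5] / [3] / [7];  common shape = (3, 2, 1, 1)

Row-insert the values π_1, π_2, … into P one at a time, bumping the leftmost entry strictly greater than the inserted value down to the next row. The recording tableau Q records, in position (i, j), the step at which that cell was added to P.
  Insert 7 (step 1): P = [7];  Q = [1]
  Insert 3 (step 2): P = [3] / [7];  Q = [1] / [2]
  Insert 1 (step 3): P = [1] / [3] / [7];  Q = [1] / [2] / [3]
  Insert 5 (step 4): P = [1, 5] / [3] / [7];  Q = [1, 4] / [2] / [3]
  Insert 4 (step 5): P = [1, 4] / [3, 5] / [7];  Q = [1, 4] / [2, 5] / [3]
  Insert 6 (step 6): P = [1, 4, 6] / [3, 5] / [7];  Q = [1, 4, 6] / [2, 5] / [3]
  Insert 2 (step 7): P = [1, 2, 6] / [3, 4] / [5] / [7];  Q = [1, 4, 6] / [2, 5] / [3] / [7]
Final shape: (3, 2, 1, 1).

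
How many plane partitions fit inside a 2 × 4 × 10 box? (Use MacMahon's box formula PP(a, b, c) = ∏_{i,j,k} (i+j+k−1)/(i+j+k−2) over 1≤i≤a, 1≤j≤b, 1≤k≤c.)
PP(2, 4, 10) = 273273

Evaluate the triple product over i = 1..2, j = 1..4, k = 1..10. The factors are (2/1) · (3/2) · (4/3) · (5/4) · (6/5) · (7/6) · (8/7) · (9/8) · … (80 factors total). The numerators and denominators telescope so the product is an integer; carrying out the multiplication exactly gives PP(2, 4, 10) = 273273.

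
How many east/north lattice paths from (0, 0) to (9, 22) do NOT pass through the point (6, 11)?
Number of paths = 15655211

Total paths from (0, 0) to (9, 22): C(31, 9) = 20160075. Paths through (6, 11): (paths (0, 0) → (6, 11)) × (paths (6, 11) → (9, 22)) = C(17, 6) · C(14, 3) = 12376 · 364 = 4504864. Avoidance count = 20160075 − 4504864 = 15655211.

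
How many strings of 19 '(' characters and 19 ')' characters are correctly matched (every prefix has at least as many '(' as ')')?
C_19 = 1767263190

These balanced parentheses are counted by the Catalan number C_n = (1/(n + 1)) · C(2n, n). For n = 19: C_19 = (1/20) · C(38, 19) = 35345263800/20 = 1767263190.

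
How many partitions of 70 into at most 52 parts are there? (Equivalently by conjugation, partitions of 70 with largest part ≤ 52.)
p(70, parts ≤ 52) = 4086756

Use the recurrence p(n, m) = p(n, m−1) + p(n−m, m): either the largest part is < m (count p(n, m−1)) or the largest part is exactly m (remove one copy of m, count p(n−m, m)). With p(0, ·) = 1 this gives p(70, parts ≤ 52) = 4086756. (By conjugating Young diagrams, this also counts partitions of 70 into at most 52 parts.)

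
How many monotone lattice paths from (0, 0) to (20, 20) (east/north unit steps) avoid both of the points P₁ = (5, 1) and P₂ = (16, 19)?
Number of paths = 107448997650

Inclusion–exclusion. Total paths: C(40, 20) = 137846528820. Through P₁: C(6, 5)·C(34, 15) = 11135805120. Through P₂: C(35, 16)·C(5, 4) = 20299644750. Since P₁ is strictly southwest of P₂, a monotone path through both must visit P₁ then P₂; paths through both = C(6, 5)·C(29, 11)·C(5, 4) = 1037918700. Avoid both = 137846528820 − 11135805120 − 20299644750 + 1037918700 = 107448997650.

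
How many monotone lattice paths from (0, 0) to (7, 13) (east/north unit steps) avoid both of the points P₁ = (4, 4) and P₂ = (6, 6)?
Number of paths = 58088

Inclusion–exclusion. Total paths: C(20, 7) = 77520. Through P₁: C(8, 4)·C(12, 3) = 15400. Through P₂: C(12, 6)·C(8, 1) = 7392. Since P₁ is strictly southwest of P₂, a monotone path through both must visit P₁ then P₂; paths through both = C(8, 4)·C(4, 2)·C(8, 1) = 3360. Avoid both = 77520 − 15400 − 7392 + 3360 = 58088.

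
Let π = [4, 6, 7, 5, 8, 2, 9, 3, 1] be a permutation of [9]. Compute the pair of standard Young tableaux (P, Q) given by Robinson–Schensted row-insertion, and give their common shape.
P = [1, 3, 7, 8, 9] / [2, 5] / [4] / [6];  Q = [1, 2, 3, 5, 7] / [4, 8] / [6] / [9];  common shape = (5, 2, 1, 1)

Row-insert the values π_1, π_2, … into P one at a time, bumping the leftmost entry strictly greater than the inserted value down to the next row. The recording tableau Q records, in position (i, j), the step at which that cell was added to P.
  Insert 4 (step 1): P = [4];  Q = [1]
  Insert 6 (step 2): P = [4, 6];  Q = [1, 2]
  Insert 7 (step 3): P = [4, 6, 7];  Q = [1, 2, 3]
  Insert 5 (step 4): P = [4, 5, 7] / [6];  Q = [1, 2, 3] / [4]
  Insert 8 (step 5): P = [4, 5, 7, 8] / [6];  Q = [1, 2, 3, 5] / [4]
  Insert 2 (step 6): P = [2, 5, 7, 8] / [4] / [6];  Q = [1, 2, 3, 5] / [4] / [6]
  Insert 9 (step 7): P = [2, 5, 7, 8, 9] / [4] / [6];  Q = [1, 2, 3, 5, 7] / [4] / [6]
  Insert 3 (step 8): P = [2, 3, 7, 8, 9] / [4, 5] / [6];  Q = [1, 2, 3, 5, 7] / [4, 8] / [6]
  Insert 1 (step 9): P = [1, 3, 7, 8, 9] / [2, 5] / [4] / [6];  Q = [1, 2, 3, 5, 7] / [4, 8] / [6] / [9]
Final shape: (5, 2, 1, 1).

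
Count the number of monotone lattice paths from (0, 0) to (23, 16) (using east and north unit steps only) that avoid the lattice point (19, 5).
Number of paths = 37653243030

Total paths from (0, 0) to (23, 16): C(39, 23) = 37711260990. Paths through (19, 5): (paths (0, 0) → (19, 5)) × (paths (19, 5) → (23, 16)) = C(24, 19) · C(15, 4) = 42504 · 1365 = 58017960. Avoidance count = 37711260990 − 58017960 = 37653243030.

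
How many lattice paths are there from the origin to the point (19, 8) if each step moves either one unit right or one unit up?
Number of paths = 2220075

A monotone lattice path from (0, 0) to (19, 8) consists of 19 east steps and 8 north steps in some order, so it is determined by which 19 of the 27 steps are east. The count is C(27, 19) = 2220075.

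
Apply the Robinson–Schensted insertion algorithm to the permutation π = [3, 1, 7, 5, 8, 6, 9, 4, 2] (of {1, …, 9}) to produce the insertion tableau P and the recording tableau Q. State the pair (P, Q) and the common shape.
P = [1, 2, 6, 9] / [3, 4, 8] / [5] / [7];  Q = [1, 3, 5, 7] / [2, 4, 6] / [8] / [9];  common shape = (4, 3, 1, 1)

Row-insert the values π_1, π_2, … into P one at a time, bumping the leftmost entry strictly greater than the inserted value down to the next row. The recording tableau Q records, in position (i, j), the step at which that cell was added to P.
  Insert 3 (step 1): P = [3];  Q = [1]
  Insert 1 (step 2): P = [1] / [3];  Q = [1] / [2]
  Insert 7 (step 3): P = [1, 7] / [3];  Q = [1, 3] / [2]
  Insert 5 (step 4): P = [1, 5] / [3, 7];  Q = [1, 3] / [2, 4]
  Insert 8 (step 5): P = [1, 5, 8] / [3, 7];  Q = [1, 3, 5] / [2, 4]
  Insert 6 (step 6): P = [1, 5, 6] / [3, 7, 8];  Q = [1, 3, 5] / [2, 4, 6]
  Insert 9 (step 7): P = [1, 5, 6, 9] / [3, 7, 8];  Q = [1, 3, 5, 7] / [2, 4, 6]
  Insert 4 (step 8): P = [1, 4, 6, 9] / [3, 5, 8] / [7];  Q = [1, 3, 5, 7] / [2, 4, 6] / [8]
  Insert 2 (step 9): P = [1, 2, 6, 9] / [3, 4, 8] / [5] / [7];  Q = [1, 3, 5, 7] / [2, 4, 6] / [8] / [9]
Final shape: (4, 3, 1, 1).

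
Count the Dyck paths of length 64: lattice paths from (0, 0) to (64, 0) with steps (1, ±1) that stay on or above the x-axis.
C_32 = 55534064877048198

These Dyck paths are counted by the Catalan number C_n = (1/(n + 1)) · C(2n, n). For n = 32: C_32 = (1/33) · C(64, 32) = 1832624140942590534/33 = 55534064877048198.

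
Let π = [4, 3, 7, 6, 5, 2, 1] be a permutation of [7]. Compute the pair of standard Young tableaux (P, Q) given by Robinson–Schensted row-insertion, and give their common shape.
P = [1, 5] / [2, 6] / [3] / [4] / [7];  Q = [1, 3] / [2, 4] / [5] / [6] / [7];  common shape = (2, 2, 1, 1, 1)

Row-insert the values π_1, π_2, … into P one at a time, bumping the leftmost entry strictly greater than the inserted value down to the next row. The recording tableau Q records, in position (i, j), the step at which that cell was added to P.
  Insert 4 (step 1): P = [4];  Q = [1]
  Insert 3 (step 2): P = [3] / [4];  Q = [1] / [2]
  Insert 7 (step 3): P = [3, 7] / [4];  Q = [1, 3] / [2]
  Insert 6 (step 4): P = [3, 6] / [4, 7];  Q = [1, 3] / [2, 4]
  Insert 5 (step 5): P = [3, 5] / [4, 6] / [7];  Q = [1, 3] / [2, 4] / [5]
  Insert 2 (step 6): P = [2, 5] / [3, 6] / [4] / [7];  Q = [1, 3] / [2, 4] / [5] / [6]
  Insert 1 (step 7): P = [1, 5] / [2, 6] / [3] / [4] / [7];  Q = [1, 3] / [2, 4] / [5] / [6] / [7]
Final shape: (2, 2, 1, 1, 1).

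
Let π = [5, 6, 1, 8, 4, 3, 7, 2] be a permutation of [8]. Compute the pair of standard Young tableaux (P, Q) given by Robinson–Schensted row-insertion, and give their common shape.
P = [1, 2, 7] / [3, 6, 8] / [4] / [5];  Q = [1, 2, 4] / [3, 5, 7] / [6] / [8];  common shape = (3, 3, 1, 1)

Row-insert the values π_1, π_2, … into P one at a time, bumping the leftmost entry strictly greater than the inserted value down to the next row. The recording tableau Q records, in position (i, j), the step at which that cell was added to P.
  Insert 5 (step 1): P = [5];  Q = [1]
  Insert 6 (step 2): P = [5, 6];  Q = [1, 2]
  Insert 1 (step 3): P = [1, 6] / [5];  Q = [1, 2] / [3]
  Insert 8 (step 4): P = [1, 6, 8] / [5];  Q = [1, 2, 4] / [3]
  Insert 4 (step 5): P = [1, 4, 8] / [5, 6];  Q = [1, 2, 4] / [3, 5]
  Insert 3 (step 6): P = [1, 3, 8] / [4, 6] / [5];  Q = [1, 2, 4] / [3, 5] / [6]
  Insert 7 (step 7): P = [1, 3, 7] / [4, 6, 8] / [5];  Q = [1, 2, 4] / [3, 5, 7] / [6]
  Insert 2 (step 8): P = [1, 2, 7] / [3, 6, 8] / [4] / [5];  Q = [1, 2, 4] / [3, 5, 7] / [6] / [8]
Final shape: (3, 3, 1, 1).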